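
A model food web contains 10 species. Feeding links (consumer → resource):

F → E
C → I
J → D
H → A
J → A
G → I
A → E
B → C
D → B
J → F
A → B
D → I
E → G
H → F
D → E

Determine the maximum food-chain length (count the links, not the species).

One longest chain: I → G → E → A → J.
It has 5 species and 4 links.

4 links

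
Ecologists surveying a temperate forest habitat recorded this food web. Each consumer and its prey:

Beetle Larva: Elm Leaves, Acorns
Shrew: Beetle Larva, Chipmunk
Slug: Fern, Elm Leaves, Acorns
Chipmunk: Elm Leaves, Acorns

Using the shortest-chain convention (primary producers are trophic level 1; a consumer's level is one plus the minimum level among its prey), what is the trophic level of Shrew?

Elm Leaves is a producer → level 1.
Beetle Larva eats Elm Leaves → level 2.
Shrew eats Beetle Larva → level 3.
No prey of Shrew is below level 2, so 3 is the minimum.

Trophic level 3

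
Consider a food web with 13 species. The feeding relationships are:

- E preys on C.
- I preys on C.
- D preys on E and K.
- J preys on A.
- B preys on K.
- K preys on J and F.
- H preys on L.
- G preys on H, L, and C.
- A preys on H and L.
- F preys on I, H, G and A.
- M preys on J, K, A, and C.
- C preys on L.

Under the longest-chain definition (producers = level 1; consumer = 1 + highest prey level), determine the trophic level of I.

Trophic level 3

L is a producer → level 1.
C eats L → level 2.
I eats C → level 3.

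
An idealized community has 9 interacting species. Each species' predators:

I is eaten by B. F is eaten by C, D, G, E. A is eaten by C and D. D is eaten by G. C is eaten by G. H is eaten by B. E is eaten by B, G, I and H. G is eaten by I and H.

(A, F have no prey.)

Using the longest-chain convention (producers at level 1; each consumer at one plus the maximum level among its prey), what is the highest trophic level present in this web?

5

Producers (level 1): A, F.
F → E → G → H → B gives B level 5.
No species has a prey at level 5, so no species reaches level 6.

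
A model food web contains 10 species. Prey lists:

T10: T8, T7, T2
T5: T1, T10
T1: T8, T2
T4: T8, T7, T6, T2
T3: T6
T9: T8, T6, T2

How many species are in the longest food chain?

3 species

One longest chain: T8 → T10 → T5.
It has 3 species and 2 links.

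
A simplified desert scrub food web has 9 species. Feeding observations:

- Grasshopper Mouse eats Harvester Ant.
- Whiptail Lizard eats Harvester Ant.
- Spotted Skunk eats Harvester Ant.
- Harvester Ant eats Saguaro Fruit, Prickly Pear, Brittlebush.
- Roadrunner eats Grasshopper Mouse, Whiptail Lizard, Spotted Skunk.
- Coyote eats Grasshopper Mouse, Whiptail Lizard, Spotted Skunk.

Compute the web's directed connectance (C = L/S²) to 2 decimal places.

The web has S = 9 species and L = 12 feeding links.
C = L / S² = 12 / 81 = 0.1481 ≈ 0.15.

C = 0.15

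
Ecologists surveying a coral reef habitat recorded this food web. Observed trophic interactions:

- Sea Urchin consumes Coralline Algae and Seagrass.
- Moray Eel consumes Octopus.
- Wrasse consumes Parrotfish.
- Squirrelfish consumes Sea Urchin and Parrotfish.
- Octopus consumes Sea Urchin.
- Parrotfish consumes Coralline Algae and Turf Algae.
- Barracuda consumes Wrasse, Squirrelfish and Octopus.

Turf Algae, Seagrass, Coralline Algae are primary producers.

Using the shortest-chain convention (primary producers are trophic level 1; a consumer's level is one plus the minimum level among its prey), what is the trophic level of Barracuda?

Seagrass is a producer → level 1.
Sea Urchin eats Seagrass → level 2.
Octopus eats Sea Urchin → level 3.
Barracuda eats Octopus → level 4.
No prey of Barracuda is below level 3, so 4 is the minimum.

Trophic level 4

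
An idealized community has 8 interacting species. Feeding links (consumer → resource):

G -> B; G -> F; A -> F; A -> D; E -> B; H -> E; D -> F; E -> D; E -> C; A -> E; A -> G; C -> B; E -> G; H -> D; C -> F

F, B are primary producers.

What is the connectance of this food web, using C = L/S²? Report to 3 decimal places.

The web has S = 8 species and L = 15 feeding links.
C = L / S² = 15 / 64 = 0.2344 ≈ 0.234.

C = 0.234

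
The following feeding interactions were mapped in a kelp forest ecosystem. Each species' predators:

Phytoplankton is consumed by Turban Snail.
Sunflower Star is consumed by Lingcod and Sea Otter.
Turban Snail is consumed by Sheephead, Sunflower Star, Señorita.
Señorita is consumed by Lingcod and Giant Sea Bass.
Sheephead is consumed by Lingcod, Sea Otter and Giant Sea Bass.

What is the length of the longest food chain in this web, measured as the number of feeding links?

One longest chain: Phytoplankton → Turban Snail → Sheephead → Sea Otter.
It has 4 species and 3 links.

3 links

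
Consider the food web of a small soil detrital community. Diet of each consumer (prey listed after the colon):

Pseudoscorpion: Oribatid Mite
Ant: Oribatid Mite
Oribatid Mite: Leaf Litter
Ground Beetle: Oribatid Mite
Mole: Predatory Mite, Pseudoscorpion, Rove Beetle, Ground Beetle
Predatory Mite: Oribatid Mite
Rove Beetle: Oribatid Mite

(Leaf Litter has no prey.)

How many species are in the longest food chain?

4 species

One longest chain: Leaf Litter → Oribatid Mite → Predatory Mite → Mole.
It has 4 species and 3 links.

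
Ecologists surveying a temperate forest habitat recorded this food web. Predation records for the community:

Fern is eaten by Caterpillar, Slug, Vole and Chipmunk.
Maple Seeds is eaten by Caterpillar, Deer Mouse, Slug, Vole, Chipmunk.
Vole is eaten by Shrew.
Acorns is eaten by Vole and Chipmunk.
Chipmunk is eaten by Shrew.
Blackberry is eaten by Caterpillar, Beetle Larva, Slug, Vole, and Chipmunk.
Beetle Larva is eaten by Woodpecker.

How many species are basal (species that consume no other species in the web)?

Basal species (no prey listed): Fern, Maple Seeds, Blackberry, Acorns.
Count: 4.

4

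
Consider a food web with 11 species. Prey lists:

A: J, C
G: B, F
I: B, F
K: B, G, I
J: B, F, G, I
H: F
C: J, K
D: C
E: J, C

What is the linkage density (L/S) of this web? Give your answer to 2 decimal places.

There are L = 19 links among S = 11 species.
L/S = 19/11 = 1.7273 ≈ 1.73.

L/S = 1.73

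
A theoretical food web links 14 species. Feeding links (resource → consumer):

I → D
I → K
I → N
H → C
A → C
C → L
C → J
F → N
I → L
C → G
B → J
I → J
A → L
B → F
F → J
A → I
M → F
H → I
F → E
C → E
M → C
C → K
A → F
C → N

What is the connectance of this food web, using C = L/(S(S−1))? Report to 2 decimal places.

The web has S = 14 species and L = 24 feeding links.
C = L / (S(S−1)) = 24 / 182 = 0.1319 ≈ 0.13.

C = 0.13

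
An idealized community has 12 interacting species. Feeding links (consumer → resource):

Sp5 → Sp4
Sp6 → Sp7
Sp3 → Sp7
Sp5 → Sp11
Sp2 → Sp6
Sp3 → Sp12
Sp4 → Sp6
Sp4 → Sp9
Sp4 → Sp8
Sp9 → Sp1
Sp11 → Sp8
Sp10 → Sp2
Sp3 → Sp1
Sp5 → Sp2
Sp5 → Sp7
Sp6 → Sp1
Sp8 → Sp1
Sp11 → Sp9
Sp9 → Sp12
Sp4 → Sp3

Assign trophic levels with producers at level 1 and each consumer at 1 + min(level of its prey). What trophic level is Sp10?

Trophic level 4

Sp7 is a producer → level 1.
Sp6 eats Sp7 → level 2.
Sp2 eats Sp6 → level 3.
Sp10 eats Sp2 → level 4.
No prey of Sp10 is below level 3, so 4 is the minimum.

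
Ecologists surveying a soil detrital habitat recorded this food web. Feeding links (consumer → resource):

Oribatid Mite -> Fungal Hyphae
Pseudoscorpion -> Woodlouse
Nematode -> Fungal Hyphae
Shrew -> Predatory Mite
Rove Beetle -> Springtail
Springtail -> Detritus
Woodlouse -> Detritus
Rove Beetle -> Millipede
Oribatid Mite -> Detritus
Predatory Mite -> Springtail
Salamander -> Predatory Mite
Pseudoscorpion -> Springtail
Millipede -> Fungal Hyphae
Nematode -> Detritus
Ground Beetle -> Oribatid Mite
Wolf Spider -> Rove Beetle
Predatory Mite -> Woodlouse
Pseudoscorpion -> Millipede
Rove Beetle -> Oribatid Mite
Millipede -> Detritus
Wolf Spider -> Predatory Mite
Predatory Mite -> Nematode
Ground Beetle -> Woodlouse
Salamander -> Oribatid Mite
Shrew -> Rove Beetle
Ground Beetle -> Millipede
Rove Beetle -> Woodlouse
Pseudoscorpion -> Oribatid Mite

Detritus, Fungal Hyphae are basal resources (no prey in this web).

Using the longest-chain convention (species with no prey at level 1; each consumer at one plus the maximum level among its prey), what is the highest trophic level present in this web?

4

Basal resources (level 1): Detritus, Fungal Hyphae.
Detritus → Nematode → Predatory Mite → Salamander gives Salamander level 4.
No species has a prey at level 4, so no species reaches level 5.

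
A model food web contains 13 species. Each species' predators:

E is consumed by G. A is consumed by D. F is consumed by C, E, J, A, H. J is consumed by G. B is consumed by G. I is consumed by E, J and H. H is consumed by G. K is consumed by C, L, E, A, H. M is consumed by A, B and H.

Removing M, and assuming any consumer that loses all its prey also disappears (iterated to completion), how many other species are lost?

Remove M.
Round 1: B (all prey gone) → extinct.
No further losses. Total secondary extinctions: 1.

1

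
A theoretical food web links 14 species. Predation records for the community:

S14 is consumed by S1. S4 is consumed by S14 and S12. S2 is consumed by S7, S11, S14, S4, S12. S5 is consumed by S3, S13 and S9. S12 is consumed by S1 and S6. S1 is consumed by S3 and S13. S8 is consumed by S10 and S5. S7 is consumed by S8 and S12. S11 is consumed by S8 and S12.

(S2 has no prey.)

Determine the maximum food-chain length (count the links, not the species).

One longest chain: S2 → S4 → S12 → S1 → S13.
It has 5 species and 4 links.

4 links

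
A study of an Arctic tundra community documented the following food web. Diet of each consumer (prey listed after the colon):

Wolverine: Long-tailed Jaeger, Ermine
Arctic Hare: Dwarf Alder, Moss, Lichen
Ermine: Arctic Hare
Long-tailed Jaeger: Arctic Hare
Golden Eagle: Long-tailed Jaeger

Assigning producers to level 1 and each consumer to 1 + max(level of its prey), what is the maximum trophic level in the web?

4

Producers (level 1): Dwarf Alder, Moss, Lichen.
Dwarf Alder → Arctic Hare → Long-tailed Jaeger → Wolverine gives Wolverine level 4.
No species has a prey at level 4, so no species reaches level 5.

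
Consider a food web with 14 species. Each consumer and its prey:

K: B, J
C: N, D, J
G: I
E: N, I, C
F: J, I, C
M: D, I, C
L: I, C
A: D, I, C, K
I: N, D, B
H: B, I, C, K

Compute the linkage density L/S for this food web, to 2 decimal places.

L/S = 2.00

There are L = 28 links among S = 14 species.
L/S = 28/14 = 2.0000 ≈ 2.00.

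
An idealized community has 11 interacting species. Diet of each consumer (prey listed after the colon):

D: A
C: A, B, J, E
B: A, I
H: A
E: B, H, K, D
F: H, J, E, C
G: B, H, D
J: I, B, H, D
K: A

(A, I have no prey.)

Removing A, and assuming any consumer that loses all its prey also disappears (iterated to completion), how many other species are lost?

Remove A.
Round 1: H (all prey gone), K (all prey gone), D (all prey gone) → extinct.
No further losses. Total secondary extinctions: 3.

3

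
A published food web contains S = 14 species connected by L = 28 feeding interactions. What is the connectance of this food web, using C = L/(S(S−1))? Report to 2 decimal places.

C = 0.15

The web has S = 14 species and L = 28 feeding links.
C = L / (S(S−1)) = 28 / 182 = 0.1538 ≈ 0.15.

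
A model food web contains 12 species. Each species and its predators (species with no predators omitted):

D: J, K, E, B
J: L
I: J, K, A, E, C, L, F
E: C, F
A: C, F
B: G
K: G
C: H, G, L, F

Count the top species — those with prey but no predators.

Top species (has prey, but nothing eats it): H, G, L, F.
Count: 4.

4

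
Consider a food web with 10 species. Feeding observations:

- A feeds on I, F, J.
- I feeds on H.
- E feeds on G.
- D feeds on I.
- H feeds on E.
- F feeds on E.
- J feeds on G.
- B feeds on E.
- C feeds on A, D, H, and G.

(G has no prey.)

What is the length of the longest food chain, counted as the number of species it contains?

One longest chain: G → E → H → I → D → C.
It has 6 species and 5 links.

6 species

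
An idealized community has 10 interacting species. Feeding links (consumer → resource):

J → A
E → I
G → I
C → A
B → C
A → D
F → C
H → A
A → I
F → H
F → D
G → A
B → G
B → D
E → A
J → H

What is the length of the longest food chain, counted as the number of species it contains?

One longest chain: I → A → C → F.
It has 4 species and 3 links.

4 species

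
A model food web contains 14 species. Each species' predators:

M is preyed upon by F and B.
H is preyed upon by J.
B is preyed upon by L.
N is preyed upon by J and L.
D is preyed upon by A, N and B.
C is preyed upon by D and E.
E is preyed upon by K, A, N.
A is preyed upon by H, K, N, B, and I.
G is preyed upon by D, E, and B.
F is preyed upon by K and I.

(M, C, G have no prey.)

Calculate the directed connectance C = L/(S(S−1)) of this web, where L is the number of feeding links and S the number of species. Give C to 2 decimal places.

The web has S = 14 species and L = 24 feeding links.
C = L / (S(S−1)) = 24 / 182 = 0.1319 ≈ 0.13.

C = 0.13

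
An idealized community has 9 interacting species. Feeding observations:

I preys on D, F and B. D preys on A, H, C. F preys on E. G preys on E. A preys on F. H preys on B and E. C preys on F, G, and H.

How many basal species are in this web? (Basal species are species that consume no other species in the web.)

2

Basal species (no prey listed): B, E.
Count: 2.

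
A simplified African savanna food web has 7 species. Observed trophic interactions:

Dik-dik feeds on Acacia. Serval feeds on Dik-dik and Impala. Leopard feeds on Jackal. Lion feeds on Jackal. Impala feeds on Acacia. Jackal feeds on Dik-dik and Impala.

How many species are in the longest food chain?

One longest chain: Acacia → Dik-dik → Jackal → Lion.
It has 4 species and 3 links.

4 species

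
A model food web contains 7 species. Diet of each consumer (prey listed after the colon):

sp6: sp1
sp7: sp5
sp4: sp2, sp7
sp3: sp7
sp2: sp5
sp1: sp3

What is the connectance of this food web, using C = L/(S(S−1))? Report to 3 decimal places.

The web has S = 7 species and L = 7 feeding links.
C = L / (S(S−1)) = 7 / 42 = 0.1667 ≈ 0.167.

C = 0.167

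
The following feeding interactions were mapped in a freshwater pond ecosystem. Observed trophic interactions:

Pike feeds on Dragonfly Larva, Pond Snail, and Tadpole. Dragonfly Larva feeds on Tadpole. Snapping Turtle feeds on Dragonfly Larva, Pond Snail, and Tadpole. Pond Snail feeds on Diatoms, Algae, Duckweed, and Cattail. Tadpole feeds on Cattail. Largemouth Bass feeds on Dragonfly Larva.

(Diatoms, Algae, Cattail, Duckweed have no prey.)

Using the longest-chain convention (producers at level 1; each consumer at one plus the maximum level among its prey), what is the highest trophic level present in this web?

4

Producers (level 1): Diatoms, Algae, Cattail, Duckweed.
Cattail → Tadpole → Dragonfly Larva → Largemouth Bass gives Largemouth Bass level 4.
No species has a prey at level 4, so no species reaches level 5.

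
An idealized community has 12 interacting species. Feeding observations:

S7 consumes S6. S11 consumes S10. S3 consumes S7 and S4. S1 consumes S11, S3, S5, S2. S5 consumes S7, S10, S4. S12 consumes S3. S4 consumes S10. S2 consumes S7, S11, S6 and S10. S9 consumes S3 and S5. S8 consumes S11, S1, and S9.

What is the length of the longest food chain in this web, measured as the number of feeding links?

4 links

One longest chain: S6 → S7 → S3 → S1 → S8.
It has 5 species and 4 links.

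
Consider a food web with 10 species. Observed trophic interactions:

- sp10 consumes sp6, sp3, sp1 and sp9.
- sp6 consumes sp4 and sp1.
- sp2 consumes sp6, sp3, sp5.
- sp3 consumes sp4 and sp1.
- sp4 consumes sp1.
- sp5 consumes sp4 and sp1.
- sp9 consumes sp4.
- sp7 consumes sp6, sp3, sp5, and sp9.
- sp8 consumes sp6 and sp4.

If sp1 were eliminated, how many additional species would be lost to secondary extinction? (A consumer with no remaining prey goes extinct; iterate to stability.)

Remove sp1.
Round 1: sp4 (all prey gone) → extinct.
Round 2: sp5 (all prey gone), sp9 (all prey gone), sp3 (all prey gone), sp6 (all prey gone) → extinct.
Round 3: sp2 (all prey gone), sp8 (all prey gone), sp10 (all prey gone), sp7 (all prey gone) → extinct.
No further losses. Total secondary extinctions: 9.

9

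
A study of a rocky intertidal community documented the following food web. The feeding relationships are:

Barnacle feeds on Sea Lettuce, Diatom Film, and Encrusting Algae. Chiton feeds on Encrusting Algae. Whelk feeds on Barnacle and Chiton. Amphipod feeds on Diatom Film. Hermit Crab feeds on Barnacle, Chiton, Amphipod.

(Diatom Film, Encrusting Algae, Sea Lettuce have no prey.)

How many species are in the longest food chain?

3 species

One longest chain: Encrusting Algae → Chiton → Whelk.
It has 3 species and 2 links.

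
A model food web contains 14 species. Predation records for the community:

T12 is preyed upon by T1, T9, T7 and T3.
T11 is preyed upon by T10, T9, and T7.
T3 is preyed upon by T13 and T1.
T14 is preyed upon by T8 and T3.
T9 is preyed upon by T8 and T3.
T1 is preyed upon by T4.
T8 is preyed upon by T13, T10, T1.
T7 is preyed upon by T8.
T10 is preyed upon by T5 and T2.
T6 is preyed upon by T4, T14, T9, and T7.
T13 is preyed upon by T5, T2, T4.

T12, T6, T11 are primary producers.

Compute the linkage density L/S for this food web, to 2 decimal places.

L/S = 1.93

There are L = 27 links among S = 14 species.
L/S = 27/14 = 1.9286 ≈ 1.93.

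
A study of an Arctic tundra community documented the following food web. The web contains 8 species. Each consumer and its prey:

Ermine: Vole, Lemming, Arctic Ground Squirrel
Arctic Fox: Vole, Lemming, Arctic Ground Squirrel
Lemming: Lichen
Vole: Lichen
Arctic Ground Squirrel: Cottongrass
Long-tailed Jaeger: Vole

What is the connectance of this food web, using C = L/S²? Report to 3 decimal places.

The web has S = 8 species and L = 10 feeding links.
C = L / S² = 10 / 64 = 0.1562 ≈ 0.156.

C = 0.156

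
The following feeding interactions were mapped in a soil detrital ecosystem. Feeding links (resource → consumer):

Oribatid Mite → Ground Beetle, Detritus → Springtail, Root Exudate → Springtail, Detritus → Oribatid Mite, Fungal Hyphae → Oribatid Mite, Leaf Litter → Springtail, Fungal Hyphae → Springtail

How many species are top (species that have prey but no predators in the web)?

Top species (has prey, but nothing eats it): Springtail, Ground Beetle.
Count: 2.

2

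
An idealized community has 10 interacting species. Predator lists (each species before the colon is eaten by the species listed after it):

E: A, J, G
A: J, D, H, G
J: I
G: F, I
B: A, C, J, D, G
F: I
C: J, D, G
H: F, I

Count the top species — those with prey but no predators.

Top species (has prey, but nothing eats it): D, I.
Count: 2.

2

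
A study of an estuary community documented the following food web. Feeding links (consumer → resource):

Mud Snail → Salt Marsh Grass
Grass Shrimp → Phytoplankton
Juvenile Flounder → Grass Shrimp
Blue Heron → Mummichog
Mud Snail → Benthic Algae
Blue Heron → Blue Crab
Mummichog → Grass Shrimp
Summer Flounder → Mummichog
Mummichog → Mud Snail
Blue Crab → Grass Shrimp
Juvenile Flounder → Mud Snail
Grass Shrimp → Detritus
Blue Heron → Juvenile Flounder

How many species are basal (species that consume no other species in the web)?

4

Basal species (no prey listed): Benthic Algae, Salt Marsh Grass, Phytoplankton, Detritus.
Count: 4.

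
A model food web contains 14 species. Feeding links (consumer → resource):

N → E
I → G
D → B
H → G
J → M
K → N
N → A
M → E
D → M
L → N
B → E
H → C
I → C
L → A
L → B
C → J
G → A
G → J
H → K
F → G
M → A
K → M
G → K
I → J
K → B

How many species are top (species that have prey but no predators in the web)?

Top species (has prey, but nothing eats it): L, D, H, F, I.
Count: 5.

5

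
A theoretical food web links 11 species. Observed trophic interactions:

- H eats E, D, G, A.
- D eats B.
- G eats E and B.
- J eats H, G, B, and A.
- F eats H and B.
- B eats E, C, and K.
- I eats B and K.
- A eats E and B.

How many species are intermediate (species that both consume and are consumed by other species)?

5

Intermediate species (has both prey and predators): B, D, A, G, H.
Count: 5.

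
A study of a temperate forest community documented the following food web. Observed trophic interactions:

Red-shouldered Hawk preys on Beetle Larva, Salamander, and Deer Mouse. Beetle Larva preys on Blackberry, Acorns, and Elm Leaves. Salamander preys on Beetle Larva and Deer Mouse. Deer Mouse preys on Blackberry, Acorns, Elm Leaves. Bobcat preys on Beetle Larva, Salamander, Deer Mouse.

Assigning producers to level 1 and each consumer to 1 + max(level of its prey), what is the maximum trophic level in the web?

4

Producers (level 1): Blackberry, Elm Leaves, Acorns.
Blackberry → Beetle Larva → Salamander → Red-shouldered Hawk gives Red-shouldered Hawk level 4.
No species has a prey at level 4, so no species reaches level 5.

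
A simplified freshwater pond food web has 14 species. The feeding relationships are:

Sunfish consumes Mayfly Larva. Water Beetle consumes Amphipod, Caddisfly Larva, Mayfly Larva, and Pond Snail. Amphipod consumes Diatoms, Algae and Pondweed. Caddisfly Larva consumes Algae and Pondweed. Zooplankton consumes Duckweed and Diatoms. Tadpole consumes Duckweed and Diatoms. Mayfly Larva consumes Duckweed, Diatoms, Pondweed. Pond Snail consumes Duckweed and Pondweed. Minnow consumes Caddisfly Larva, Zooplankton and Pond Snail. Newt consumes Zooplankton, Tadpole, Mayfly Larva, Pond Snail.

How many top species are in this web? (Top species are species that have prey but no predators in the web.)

4

Top species (has prey, but nothing eats it): Minnow, Newt, Water Beetle, Sunfish.
Count: 4.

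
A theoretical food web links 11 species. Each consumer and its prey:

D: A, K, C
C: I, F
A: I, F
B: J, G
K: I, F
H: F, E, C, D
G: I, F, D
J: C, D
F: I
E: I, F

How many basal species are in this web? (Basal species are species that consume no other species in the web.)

Basal species (no prey listed): I.
Count: 1.

1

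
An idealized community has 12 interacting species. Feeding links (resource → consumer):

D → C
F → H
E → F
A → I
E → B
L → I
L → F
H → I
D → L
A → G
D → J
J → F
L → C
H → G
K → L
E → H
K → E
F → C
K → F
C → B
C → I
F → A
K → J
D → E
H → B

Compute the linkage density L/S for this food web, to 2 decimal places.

L/S = 2.08

There are L = 25 links among S = 12 species.
L/S = 25/12 = 2.0833 ≈ 2.08.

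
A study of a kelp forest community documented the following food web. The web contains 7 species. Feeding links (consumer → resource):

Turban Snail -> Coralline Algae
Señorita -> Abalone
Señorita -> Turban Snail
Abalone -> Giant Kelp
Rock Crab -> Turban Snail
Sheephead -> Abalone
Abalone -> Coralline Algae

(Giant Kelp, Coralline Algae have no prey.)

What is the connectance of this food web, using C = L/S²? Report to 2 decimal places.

The web has S = 7 species and L = 7 feeding links.
C = L / S² = 7 / 49 = 0.1429 ≈ 0.14.

C = 0.14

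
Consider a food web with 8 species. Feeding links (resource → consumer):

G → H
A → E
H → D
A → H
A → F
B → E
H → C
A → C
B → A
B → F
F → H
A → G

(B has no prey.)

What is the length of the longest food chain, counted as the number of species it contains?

One longest chain: B → A → F → H → C.
It has 5 species and 4 links.

5 species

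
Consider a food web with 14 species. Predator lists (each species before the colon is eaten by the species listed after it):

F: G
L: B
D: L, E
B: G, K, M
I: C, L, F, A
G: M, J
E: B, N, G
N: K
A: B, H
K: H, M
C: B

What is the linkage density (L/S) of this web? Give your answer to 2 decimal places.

There are L = 22 links among S = 14 species.
L/S = 22/14 = 1.5714 ≈ 1.57.

L/S = 1.57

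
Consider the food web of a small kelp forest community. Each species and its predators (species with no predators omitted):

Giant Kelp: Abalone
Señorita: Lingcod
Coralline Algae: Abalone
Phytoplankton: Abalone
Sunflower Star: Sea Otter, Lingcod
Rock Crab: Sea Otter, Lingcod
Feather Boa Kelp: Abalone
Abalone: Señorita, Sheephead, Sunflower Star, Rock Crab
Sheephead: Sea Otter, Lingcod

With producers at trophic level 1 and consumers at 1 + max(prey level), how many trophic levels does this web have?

4

Producers (level 1): Coralline Algae, Phytoplankton, Feather Boa Kelp, Giant Kelp.
Coralline Algae → Abalone → Rock Crab → Sea Otter gives Sea Otter level 4.
No species has a prey at level 4, so no species reaches level 5.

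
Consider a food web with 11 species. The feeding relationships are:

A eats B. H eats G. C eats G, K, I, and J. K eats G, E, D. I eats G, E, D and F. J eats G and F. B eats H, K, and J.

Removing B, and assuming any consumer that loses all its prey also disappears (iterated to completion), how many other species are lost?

1

Remove B.
Round 1: A (all prey gone) → extinct.
No further losses. Total secondary extinctions: 1.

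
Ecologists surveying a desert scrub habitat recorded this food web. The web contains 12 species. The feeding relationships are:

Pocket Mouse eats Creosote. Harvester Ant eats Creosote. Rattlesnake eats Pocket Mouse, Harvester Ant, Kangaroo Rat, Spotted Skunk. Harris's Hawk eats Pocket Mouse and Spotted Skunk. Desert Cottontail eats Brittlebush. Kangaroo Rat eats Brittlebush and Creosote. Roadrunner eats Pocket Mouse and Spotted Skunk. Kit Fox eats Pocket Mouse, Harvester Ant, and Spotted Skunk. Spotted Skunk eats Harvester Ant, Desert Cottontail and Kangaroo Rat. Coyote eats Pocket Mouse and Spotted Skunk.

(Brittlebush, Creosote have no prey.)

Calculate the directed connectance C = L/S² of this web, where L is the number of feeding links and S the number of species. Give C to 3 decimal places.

The web has S = 12 species and L = 21 feeding links.
C = L / S² = 21 / 144 = 0.1458 ≈ 0.146.

C = 0.146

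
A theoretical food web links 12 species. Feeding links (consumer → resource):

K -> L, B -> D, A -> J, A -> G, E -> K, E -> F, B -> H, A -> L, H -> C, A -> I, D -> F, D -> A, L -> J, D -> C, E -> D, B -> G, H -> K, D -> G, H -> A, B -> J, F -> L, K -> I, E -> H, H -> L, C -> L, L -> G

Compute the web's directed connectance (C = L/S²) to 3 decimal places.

The web has S = 12 species and L = 26 feeding links.
C = L / S² = 26 / 144 = 0.1806 ≈ 0.181.

C = 0.181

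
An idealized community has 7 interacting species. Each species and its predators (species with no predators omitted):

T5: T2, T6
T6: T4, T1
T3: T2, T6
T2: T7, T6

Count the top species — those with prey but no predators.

Top species (has prey, but nothing eats it): T7, T4, T1.
Count: 3.

3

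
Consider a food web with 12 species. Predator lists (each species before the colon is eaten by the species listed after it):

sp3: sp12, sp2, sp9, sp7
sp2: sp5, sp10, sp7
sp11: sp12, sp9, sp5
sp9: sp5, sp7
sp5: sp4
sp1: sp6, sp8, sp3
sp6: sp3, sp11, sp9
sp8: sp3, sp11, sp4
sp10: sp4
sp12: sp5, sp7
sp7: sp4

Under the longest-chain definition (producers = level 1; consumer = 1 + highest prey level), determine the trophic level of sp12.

Trophic level 4

sp1 is a producer → level 1.
sp6 eats sp1 → level 2.
sp3 eats sp6 (level 2); other prey at levels: sp1 1, sp8 2 → level 3.
sp12 eats sp3 (level 3); other prey at levels: sp11 3 → level 4.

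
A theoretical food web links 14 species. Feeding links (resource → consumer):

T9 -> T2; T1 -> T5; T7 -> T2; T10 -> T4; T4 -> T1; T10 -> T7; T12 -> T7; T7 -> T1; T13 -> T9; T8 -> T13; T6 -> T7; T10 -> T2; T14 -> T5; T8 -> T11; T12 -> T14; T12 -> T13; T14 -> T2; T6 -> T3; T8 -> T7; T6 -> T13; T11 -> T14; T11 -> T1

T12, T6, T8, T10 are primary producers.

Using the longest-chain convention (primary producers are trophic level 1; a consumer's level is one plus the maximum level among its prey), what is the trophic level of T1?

Trophic level 3

T8 is a producer → level 1.
T11 eats T8 → level 2.
T1 eats T11 (level 2); other prey at levels: T4 2, T7 2 → level 3.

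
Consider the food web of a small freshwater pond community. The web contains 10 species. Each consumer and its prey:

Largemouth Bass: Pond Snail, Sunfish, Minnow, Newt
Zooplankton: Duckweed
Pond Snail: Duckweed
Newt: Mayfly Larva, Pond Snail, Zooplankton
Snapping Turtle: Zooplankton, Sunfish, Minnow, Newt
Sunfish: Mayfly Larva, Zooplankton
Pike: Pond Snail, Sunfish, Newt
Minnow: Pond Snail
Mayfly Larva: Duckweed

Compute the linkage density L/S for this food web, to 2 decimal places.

There are L = 20 links among S = 10 species.
L/S = 20/10 = 2.0000 ≈ 2.00.

L/S = 2.00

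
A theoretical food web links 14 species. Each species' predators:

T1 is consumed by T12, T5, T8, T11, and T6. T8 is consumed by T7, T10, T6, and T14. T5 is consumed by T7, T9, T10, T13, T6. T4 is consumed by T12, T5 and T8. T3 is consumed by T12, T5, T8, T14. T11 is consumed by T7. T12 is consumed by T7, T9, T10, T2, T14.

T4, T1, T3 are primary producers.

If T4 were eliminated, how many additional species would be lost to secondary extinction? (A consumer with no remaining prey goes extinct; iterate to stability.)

0

Remove T4.
Every predator of it retains at least one other prey: T12 still has T1, T3; T8 still has T1, T3; T5 still has T1, T3.
No consumer loses all prey, so no secondary extinctions occur.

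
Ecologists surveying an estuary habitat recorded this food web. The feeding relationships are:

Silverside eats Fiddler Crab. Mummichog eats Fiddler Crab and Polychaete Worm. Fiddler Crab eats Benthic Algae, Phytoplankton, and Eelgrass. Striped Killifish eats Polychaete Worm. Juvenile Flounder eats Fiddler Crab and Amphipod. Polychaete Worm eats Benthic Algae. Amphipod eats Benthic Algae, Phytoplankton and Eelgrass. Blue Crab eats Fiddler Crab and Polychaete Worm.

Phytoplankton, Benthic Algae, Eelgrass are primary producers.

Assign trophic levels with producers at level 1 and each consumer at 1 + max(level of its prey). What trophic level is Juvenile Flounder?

Trophic level 3

Phytoplankton is a producer → level 1.
Fiddler Crab eats Phytoplankton (level 1); other prey at levels: Benthic Algae 1, Eelgrass 1 → level 2.
Juvenile Flounder eats Fiddler Crab (level 2); other prey at levels: Amphipod 2 → level 3.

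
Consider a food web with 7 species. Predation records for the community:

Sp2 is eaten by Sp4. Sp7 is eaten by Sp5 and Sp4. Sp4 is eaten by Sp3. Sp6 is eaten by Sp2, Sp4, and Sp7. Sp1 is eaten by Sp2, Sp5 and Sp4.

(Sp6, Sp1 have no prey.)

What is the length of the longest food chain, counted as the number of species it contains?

4 species

One longest chain: Sp6 → Sp2 → Sp4 → Sp3.
It has 4 species and 3 links.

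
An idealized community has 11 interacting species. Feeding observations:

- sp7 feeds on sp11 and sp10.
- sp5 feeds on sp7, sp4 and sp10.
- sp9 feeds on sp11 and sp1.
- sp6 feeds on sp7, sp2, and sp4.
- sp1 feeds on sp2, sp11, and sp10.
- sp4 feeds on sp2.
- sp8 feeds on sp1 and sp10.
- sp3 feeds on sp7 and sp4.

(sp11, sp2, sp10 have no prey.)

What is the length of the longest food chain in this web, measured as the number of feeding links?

2 links

One longest chain: sp11 → sp1 → sp9.
It has 3 species and 2 links.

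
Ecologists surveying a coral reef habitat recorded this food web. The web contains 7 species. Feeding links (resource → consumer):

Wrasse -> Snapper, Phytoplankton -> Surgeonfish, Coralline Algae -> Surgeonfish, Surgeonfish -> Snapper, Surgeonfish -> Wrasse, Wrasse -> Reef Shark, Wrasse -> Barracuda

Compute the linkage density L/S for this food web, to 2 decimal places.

There are L = 7 links among S = 7 species.
L/S = 7/7 = 1.0000 ≈ 1.00.

L/S = 1.00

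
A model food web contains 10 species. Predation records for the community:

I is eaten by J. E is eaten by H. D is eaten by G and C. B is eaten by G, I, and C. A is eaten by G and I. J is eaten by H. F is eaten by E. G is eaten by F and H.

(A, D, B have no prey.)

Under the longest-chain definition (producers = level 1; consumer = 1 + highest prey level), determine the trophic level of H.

Trophic level 5

A is a producer → level 1.
G eats A (level 1); other prey at levels: D 1, B 1 → level 2.
F eats G → level 3.
E eats F → level 4.
H eats E (level 4); other prey at levels: G 2, J 3 → level 5.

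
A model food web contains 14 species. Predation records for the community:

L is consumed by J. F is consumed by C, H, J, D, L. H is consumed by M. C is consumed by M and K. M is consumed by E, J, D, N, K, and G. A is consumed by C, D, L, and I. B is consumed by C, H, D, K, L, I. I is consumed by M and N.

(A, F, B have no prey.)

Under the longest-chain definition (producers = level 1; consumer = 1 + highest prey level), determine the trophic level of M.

Trophic level 3

A is a producer → level 1.
C eats A (level 1); other prey at levels: F 1, B 1 → level 2.
M eats C (level 2); other prey at levels: I 2, H 2 → level 3.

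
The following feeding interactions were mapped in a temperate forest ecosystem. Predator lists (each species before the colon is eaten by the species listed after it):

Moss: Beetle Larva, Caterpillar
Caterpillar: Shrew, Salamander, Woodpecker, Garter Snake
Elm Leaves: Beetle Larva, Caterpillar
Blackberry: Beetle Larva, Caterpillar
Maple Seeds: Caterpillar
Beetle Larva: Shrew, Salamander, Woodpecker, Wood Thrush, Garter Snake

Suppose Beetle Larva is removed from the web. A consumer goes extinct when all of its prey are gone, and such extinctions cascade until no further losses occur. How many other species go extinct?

1

Remove Beetle Larva.
Round 1: Wood Thrush (all prey gone) → extinct.
No further losses. Total secondary extinctions: 1.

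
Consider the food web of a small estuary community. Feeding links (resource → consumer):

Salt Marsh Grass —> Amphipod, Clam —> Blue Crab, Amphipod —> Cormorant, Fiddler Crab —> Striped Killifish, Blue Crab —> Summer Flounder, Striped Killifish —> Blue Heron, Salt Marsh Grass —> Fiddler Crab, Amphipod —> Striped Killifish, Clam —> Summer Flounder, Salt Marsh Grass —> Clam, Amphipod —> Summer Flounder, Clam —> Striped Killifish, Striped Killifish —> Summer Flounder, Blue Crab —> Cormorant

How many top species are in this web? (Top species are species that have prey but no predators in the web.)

3

Top species (has prey, but nothing eats it): Cormorant, Blue Heron, Summer Flounder.
Count: 3.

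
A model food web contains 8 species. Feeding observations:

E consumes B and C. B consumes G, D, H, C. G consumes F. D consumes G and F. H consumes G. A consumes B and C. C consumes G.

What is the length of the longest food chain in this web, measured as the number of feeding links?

One longest chain: F → G → C → B → E.
It has 5 species and 4 links.

4 links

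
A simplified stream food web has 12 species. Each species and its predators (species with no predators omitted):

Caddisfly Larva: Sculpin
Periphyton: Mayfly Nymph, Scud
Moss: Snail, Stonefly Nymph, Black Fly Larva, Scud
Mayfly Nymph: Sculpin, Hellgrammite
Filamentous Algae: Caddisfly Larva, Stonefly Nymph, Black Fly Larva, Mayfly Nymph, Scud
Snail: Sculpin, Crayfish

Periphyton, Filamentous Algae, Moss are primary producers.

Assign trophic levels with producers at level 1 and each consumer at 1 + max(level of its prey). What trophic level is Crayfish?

Moss is a producer → level 1.
Snail eats Moss → level 2.
Crayfish eats Snail → level 3.

Trophic level 3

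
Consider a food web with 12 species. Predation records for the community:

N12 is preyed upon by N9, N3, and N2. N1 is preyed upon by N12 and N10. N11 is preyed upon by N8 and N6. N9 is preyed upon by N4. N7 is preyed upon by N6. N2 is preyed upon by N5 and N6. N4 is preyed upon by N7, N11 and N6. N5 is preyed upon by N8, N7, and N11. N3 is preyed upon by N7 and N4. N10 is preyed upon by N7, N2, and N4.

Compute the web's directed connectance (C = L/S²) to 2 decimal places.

C = 0.15

The web has S = 12 species and L = 22 feeding links.
C = L / S² = 22 / 144 = 0.1528 ≈ 0.15.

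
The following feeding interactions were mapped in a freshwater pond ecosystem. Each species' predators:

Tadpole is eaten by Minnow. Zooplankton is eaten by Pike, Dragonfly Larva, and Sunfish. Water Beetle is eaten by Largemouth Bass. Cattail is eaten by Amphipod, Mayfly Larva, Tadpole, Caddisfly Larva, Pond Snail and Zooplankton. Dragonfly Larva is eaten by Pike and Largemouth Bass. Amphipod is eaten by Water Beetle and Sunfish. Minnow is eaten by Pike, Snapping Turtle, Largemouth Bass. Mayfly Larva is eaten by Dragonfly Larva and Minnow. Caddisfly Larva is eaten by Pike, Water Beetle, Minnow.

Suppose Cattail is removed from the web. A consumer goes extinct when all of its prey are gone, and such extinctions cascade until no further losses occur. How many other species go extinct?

13

Remove Cattail.
Round 1: Tadpole (all prey gone), Caddisfly Larva (all prey gone), Pond Snail (all prey gone), Zooplankton (all prey gone), Mayfly Larva (all prey gone), Amphipod (all prey gone) → extinct.
Round 2: Sunfish (all prey gone), Dragonfly Larva (all prey gone), Water Beetle (all prey gone), Minnow (all prey gone) → extinct.
Round 3: Snapping Turtle (all prey gone), Largemouth Bass (all prey gone), Pike (all prey gone) → extinct.
No further losses. Total secondary extinctions: 13.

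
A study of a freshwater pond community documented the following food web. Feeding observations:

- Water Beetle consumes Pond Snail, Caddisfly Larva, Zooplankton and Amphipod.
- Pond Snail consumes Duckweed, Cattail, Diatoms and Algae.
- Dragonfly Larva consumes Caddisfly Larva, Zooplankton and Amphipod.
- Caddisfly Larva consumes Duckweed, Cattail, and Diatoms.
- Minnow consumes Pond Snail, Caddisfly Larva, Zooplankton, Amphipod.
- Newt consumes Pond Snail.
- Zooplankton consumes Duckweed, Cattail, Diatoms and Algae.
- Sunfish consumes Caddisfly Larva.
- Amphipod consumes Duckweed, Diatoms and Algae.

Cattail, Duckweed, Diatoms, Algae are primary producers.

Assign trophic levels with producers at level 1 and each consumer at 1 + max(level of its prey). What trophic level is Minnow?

Trophic level 3

Duckweed is a producer → level 1.
Amphipod eats Duckweed (level 1); other prey at levels: Diatoms 1, Algae 1 → level 2.
Minnow eats Amphipod (level 2); other prey at levels: Zooplankton 2, Caddisfly Larva 2, Pond Snail 2 → level 3.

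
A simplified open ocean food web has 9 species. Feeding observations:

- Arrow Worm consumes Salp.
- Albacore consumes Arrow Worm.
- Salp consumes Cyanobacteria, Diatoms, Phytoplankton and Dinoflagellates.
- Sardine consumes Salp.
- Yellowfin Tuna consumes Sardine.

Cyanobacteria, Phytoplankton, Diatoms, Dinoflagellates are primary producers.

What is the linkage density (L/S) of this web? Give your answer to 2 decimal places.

L/S = 0.89

There are L = 8 links among S = 9 species.
L/S = 8/9 = 0.8889 ≈ 0.89.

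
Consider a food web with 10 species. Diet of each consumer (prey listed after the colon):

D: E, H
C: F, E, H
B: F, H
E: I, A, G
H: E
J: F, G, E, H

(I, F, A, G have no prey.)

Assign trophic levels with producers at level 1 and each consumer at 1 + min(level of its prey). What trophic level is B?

F is a producer → level 1.
B eats F → level 2.

Trophic level 2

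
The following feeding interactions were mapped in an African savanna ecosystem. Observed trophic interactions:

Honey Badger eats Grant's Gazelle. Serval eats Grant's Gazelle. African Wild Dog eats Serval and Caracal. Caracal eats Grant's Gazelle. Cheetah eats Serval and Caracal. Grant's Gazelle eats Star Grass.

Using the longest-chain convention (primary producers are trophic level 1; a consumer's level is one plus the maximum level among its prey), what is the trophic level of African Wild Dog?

Trophic level 4

Star Grass is a producer → level 1.
Grant's Gazelle eats Star Grass → level 2.
Serval eats Grant's Gazelle → level 3.
African Wild Dog eats Serval (level 3); other prey at levels: Caracal 3 → level 4.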